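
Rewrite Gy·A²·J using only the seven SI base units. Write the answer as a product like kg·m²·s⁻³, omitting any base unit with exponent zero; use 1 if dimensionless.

kg·m⁴·s⁻⁴·A²

Gy = m²·s⁻².
J = kg·m²·s⁻².
Combining: Gy·A²·J = (m²·s⁻²) · A² · (kg·m²·s⁻²) = kg·m⁴·s⁻⁴·A².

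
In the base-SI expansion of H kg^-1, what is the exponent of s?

-2

H = kg·m²·s⁻²·A⁻².
Combining: H·kg⁻¹ = (kg·m²·s⁻²·A⁻²) · kg⁻¹ = m²·s⁻²·A⁻².
The exponent of s is -2.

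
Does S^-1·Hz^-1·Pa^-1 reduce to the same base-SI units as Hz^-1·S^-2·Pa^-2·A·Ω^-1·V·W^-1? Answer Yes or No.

Left side:
  S = kg⁻¹·m⁻²·s³·A².
  So S⁻¹ = kg·m²·s⁻³·A⁻².
  Hz = s⁻¹.
  So Hz⁻¹ = s.
  Pa = kg·m⁻¹·s⁻².
  So Pa⁻¹ = kg⁻¹·m·s².
  Combining: S⁻¹·Hz⁻¹·Pa⁻¹ = (kg·m²·s⁻³·A⁻²) · s · (kg⁻¹·m·s²) = m³·A⁻².
Right side:
  Hz = 1/s = s⁻¹ (frequency is cycles per second).
  So Hz⁻¹ = s.
  S = 1/Ω (conductance is reciprocal resistance),
      = kg⁻¹·m⁻²·s³·A².
  So S⁻² = kg²·m⁴·s⁻⁶·A⁻⁴.
  Pa = N/m² (pressure = force per area),
      = kg·m⁻¹·s⁻².
  So Pa⁻² = kg⁻²·m²·s⁴.
  Ω = V/A (resistance = voltage per current),
      = kg·m²·s⁻³·A⁻².
  So Ω⁻¹ = kg⁻¹·m⁻²·s³·A².
  V = W/A (potential = power per current),
      = kg·m²·s⁻³·A⁻¹.
  W = J/s (power = energy per time),
      = kg·m²·s⁻³.
  So W⁻¹ = kg⁻¹·m⁻²·s³.
  Combining: Hz⁻¹·S⁻²·Pa⁻²·A·Ω⁻¹·V·W⁻¹ = s · (kg²·m⁴·s⁻⁶·A⁻⁴) · (kg⁻²·m²·s⁴) · A · (kg⁻¹·m⁻²·s³·A²) · (kg·m²·s⁻³·A⁻¹) · (kg⁻¹·m⁻²·s³) = kg⁻¹·m⁴·s²·A⁻².
Left is m³·A⁻²; right is kg⁻¹·m⁴·s²·A⁻² — different.

No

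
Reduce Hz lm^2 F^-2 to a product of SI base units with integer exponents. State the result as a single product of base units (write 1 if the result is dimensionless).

Hz = 1/s = s⁻¹ (frequency is cycles per second).
lm = cd·sr = cd (luminous flux; sr is dimensionless).
So lm² = cd².
F = C/V (capacitance = charge per voltage),
    = A·s/(kg·m²·s⁻³·A⁻¹) (substituting C and V),
    = kg⁻¹·m⁻²·s⁴·A².
So F⁻² = kg²·m⁴·s⁻⁸·A⁻⁴.
Combining: Hz·lm²·F⁻² = s⁻¹ · cd² · (kg²·m⁴·s⁻⁸·A⁻⁴) = kg²·m⁴·s⁻⁹·A⁻⁴·cd².

kg²·m⁴·s⁻⁹·A⁻⁴·cd²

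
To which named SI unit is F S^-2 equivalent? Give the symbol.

H

F = kg⁻¹·m⁻²·s⁴·A².
S = kg⁻¹·m⁻²·s³·A².
So S⁻² = kg²·m⁴·s⁻⁶·A⁻⁴.
Combining: F·S⁻² = (kg⁻¹·m⁻²·s⁴·A²) · (kg²·m⁴·s⁻⁶·A⁻⁴) = kg·m²·s⁻²·A⁻².
kg·m²·s⁻²·A⁻² is the base-SI form of the henry.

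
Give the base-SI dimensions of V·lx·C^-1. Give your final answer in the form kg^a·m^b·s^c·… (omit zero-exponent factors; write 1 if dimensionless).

V = W/A (potential = power per current),
    = kg·m²·s⁻³·A⁻¹.
lx = lm/m² (illuminance = luminous flux per area),
    = m⁻²·cd.
C = A·s = s·A (charge = current × time).
So C⁻¹ = s⁻¹·A⁻¹.
Combining: V·lx·C⁻¹ = (kg·m²·s⁻³·A⁻¹) · (m⁻²·cd) · (s⁻¹·A⁻¹) = kg·s⁻⁴·A⁻²·cd.

kg·s⁻⁴·A⁻²·cd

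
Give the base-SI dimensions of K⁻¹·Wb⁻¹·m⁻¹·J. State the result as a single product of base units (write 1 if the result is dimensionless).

Wb = kg·m²·s⁻²·A⁻¹.
So Wb⁻¹ = kg⁻¹·m⁻²·s²·A.
J = kg·m²·s⁻².
Combining: K⁻¹·Wb⁻¹·m⁻¹·J = K⁻¹ · (kg⁻¹·m⁻²·s²·A) · m⁻¹ · (kg·m²·s⁻²) = m⁻¹·A·K⁻¹.

m⁻¹·A·K⁻¹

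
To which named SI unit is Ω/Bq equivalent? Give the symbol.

H

Bq = 1/s = s⁻¹ (activity is decays per second).
So Bq⁻¹ = s.
Ω = V/A (resistance = voltage per current),
    = kg·m²·s⁻³·A⁻².
Combining: Bq⁻¹·Ω = s · (kg·m²·s⁻³·A⁻²) = kg·m²·s⁻²·A⁻².
kg·m²·s⁻²·A⁻² is the base-SI form of the henry.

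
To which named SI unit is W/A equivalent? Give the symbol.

V

W = kg·m²·s⁻³.
Combining: W·A⁻¹ = (kg·m²·s⁻³) · A⁻¹ = kg·m²·s⁻³·A⁻¹.
kg·m²·s⁻³·A⁻¹ is the base-SI form of the volt.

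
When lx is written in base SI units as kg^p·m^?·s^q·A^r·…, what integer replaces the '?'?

lx = m⁻²·cd.
The exponent of m is -2.

-2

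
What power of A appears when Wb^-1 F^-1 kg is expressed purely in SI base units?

Wb = kg·m²·s⁻²·A⁻¹.
So Wb⁻¹ = kg⁻¹·m⁻²·s²·A.
F = kg⁻¹·m⁻²·s⁴·A².
So F⁻¹ = kg·m²·s⁻⁴·A⁻².
Combining: Wb⁻¹·F⁻¹·kg = (kg⁻¹·m⁻²·s²·A) · (kg·m²·s⁻⁴·A⁻²) · kg = kg·s⁻²·A⁻¹.
The exponent of A is -1.

-1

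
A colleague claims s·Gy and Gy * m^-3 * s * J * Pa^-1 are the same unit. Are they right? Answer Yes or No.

Yes

Left side:
  Gy = J/kg (absorbed dose = energy per mass),
      = m²·s⁻².
  Combining: s·Gy = s · (m²·s⁻²) = m²·s⁻¹.
Right side:
  Gy = J/kg (absorbed dose = energy per mass),
      = m²·s⁻².
  J = N·m (work = force × distance),
      = kg·m²·s⁻².
  Pa = N/m² (pressure = force per area),
      = kg·m⁻¹·s⁻².
  So Pa⁻¹ = kg⁻¹·m·s².
  Combining: Gy·m⁻³·s·J·Pa⁻¹ = (m²·s⁻²) · m⁻³ · s · (kg·m²·s⁻²) · (kg⁻¹·m·s²) = m²·s⁻¹.
Both reduce to m²·s⁻¹.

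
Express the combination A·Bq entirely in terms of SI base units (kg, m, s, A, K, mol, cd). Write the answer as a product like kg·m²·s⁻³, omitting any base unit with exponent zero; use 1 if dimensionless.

s⁻¹·A

Bq = s⁻¹.
Combining: A·Bq = A · s⁻¹ = s⁻¹·A.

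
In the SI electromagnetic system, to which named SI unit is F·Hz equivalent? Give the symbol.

F = C/V (capacitance = charge per voltage),
    = A·s/(kg·m²·s⁻³·A⁻¹) (substituting C and V),
    = kg⁻¹·m⁻²·s⁴·A².
Hz = 1/s = s⁻¹ (frequency is cycles per second).
Combining: F·Hz = (kg⁻¹·m⁻²·s⁴·A²) · s⁻¹ = kg⁻¹·m⁻²·s³·A².
kg⁻¹·m⁻²·s³·A² is the base-SI form of the siemens.

S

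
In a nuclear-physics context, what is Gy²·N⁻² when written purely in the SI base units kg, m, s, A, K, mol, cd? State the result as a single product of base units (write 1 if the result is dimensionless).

kg⁻²·m²

Gy = J/kg (absorbed dose = energy per mass),
    = m²·s⁻².
So Gy² = m⁴·s⁻⁴.
N = kg·m/s² = kg·m·s⁻² (force = mass × acceleration).
So N⁻² = kg⁻²·m⁻²·s⁴.
Combining: Gy²·N⁻² = (m⁴·s⁻⁴) · (kg⁻²·m⁻²·s⁴) = kg⁻²·m².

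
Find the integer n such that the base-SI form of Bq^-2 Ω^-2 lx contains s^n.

8

Bq = 1/s = s⁻¹ (activity is decays per second).
So Bq⁻² = s².
Ω = V/A (resistance = voltage per current),
    = kg·m²·s⁻³·A⁻².
So Ω⁻² = kg⁻²·m⁻⁴·s⁶·A⁴.
lx = lm/m² (illuminance = luminous flux per area),
    = m⁻²·cd.
Combining: Bq⁻²·Ω⁻²·lx = s² · (kg⁻²·m⁻⁴·s⁶·A⁴) · (m⁻²·cd) = kg⁻²·m⁻⁶·s⁸·A⁴·cd.
The exponent of s is 8.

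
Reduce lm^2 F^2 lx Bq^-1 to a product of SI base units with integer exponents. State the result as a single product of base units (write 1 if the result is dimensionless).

kg⁻²·m⁻⁶·s⁹·A⁴·cd³

lm = cd·sr = cd (luminous flux; sr is dimensionless).
So lm² = cd².
F = C/V (capacitance = charge per voltage),
    = A·s/(kg·m²·s⁻³·A⁻¹) (substituting C and V),
    = kg⁻¹·m⁻²·s⁴·A².
So F² = kg⁻²·m⁻⁴·s⁸·A⁴.
lx = lm/m² (illuminance = luminous flux per area),
    = m⁻²·cd.
Bq = 1/s = s⁻¹ (activity is decays per second).
So Bq⁻¹ = s.
Combining: lm²·F²·lx·Bq⁻¹ = cd² · (kg⁻²·m⁻⁴·s⁸·A⁴) · (m⁻²·cd) · s = kg⁻²·m⁻⁶·s⁹·A⁴·cd³.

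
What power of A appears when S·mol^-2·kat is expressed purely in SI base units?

S = 1/Ω (conductance is reciprocal resistance),
    = kg⁻¹·m⁻²·s³·A².
kat = mol/s = s⁻¹·mol (catalytic activity).
Combining: S·mol⁻²·kat = (kg⁻¹·m⁻²·s³·A²) · mol⁻² · (s⁻¹·mol) = kg⁻¹·m⁻²·s²·A²·mol⁻¹.
The exponent of A is 2.

2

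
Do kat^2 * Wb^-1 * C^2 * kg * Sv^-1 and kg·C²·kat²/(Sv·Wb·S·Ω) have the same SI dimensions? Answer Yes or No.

Yes

Left side:
  kat = mol/s = s⁻¹·mol (catalytic activity).
  So kat² = s⁻²·mol².
  Wb = V·s (flux: a volt is a weber per second),
      = kg·m²·s⁻²·A⁻¹.
  So Wb⁻¹ = kg⁻¹·m⁻²·s²·A.
  C = A·s = s·A (charge = current × time).
  So C² = s²·A².
  Sv = J/kg (equivalent dose = energy per mass),
      = m²·s⁻².
  So Sv⁻¹ = m⁻²·s².
  Combining: kat²·Wb⁻¹·C²·kg·Sv⁻¹ = (s⁻²·mol²) · (kg⁻¹·m⁻²·s²·A) · (s²·A²) · kg · (m⁻²·s²) = m⁻⁴·s⁴·A³·mol².
Right side:
  Sv = m²·s⁻².
  So Sv⁻¹ = m⁻²·s².
  Wb = kg·m²·s⁻²·A⁻¹.
  So Wb⁻¹ = kg⁻¹·m⁻²·s²·A.
  S = kg⁻¹·m⁻²·s³·A².
  So S⁻¹ = kg·m²·s⁻³·A⁻².
  C = s·A.
  So C² = s²·A².
  Ω = kg·m²·s⁻³·A⁻².
  So Ω⁻¹ = kg⁻¹·m⁻²·s³·A².
  kat = s⁻¹·mol.
  So kat² = s⁻²·mol².
  Combining: Sv⁻¹·Wb⁻¹·kg·S⁻¹·C²·Ω⁻¹·kat² = (m⁻²·s²) · (kg⁻¹·m⁻²·s²·A) · kg · (kg·m²·s⁻³·A⁻²) · (s²·A²) · (kg⁻¹·m⁻²·s³·A²) · (s⁻²·mol²) = m⁻⁴·s⁴·A³·mol².
Both reduce to m⁻⁴·s⁴·A³·mol².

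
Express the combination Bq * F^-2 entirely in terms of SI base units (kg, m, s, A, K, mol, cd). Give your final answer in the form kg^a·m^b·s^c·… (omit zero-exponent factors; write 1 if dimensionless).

Bq = s⁻¹.
F = kg⁻¹·m⁻²·s⁴·A².
So F⁻² = kg²·m⁴·s⁻⁸·A⁻⁴.
Combining: Bq·F⁻² = s⁻¹ · (kg²·m⁴·s⁻⁸·A⁻⁴) = kg²·m⁴·s⁻⁹·A⁻⁴.

kg²·m⁴·s⁻⁹·A⁻⁴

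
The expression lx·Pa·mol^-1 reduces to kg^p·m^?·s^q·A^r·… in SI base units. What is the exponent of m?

lx = lm/m² (illuminance = luminous flux per area),
    = m⁻²·cd.
Pa = N/m² (pressure = force per area),
    = kg·m⁻¹·s⁻².
Combining: lx·Pa·mol⁻¹ = (m⁻²·cd) · (kg·m⁻¹·s⁻²) · mol⁻¹ = kg·m⁻³·s⁻²·mol⁻¹·cd.
The exponent of m is -3.

-3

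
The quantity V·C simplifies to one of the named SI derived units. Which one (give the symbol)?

V = kg·m²·s⁻³·A⁻¹.
C = s·A.
Combining: V·C = (kg·m²·s⁻³·A⁻¹) · (s·A) = kg·m²·s⁻².
kg·m²·s⁻² is the base-SI form of the joule.

J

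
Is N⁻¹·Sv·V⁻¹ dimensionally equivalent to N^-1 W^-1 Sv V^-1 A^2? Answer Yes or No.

Left side:
  N = kg·m·s⁻².
  So N⁻¹ = kg⁻¹·m⁻¹·s².
  Sv = m²·s⁻².
  V = kg·m²·s⁻³·A⁻¹.
  So V⁻¹ = kg⁻¹·m⁻²·s³·A.
  Combining: N⁻¹·Sv·V⁻¹ = (kg⁻¹·m⁻¹·s²) · (m²·s⁻²) · (kg⁻¹·m⁻²·s³·A) = kg⁻²·m⁻¹·s³·A.
Right side:
  N = kg·m/s² = kg·m·s⁻² (force = mass × acceleration).
  So N⁻¹ = kg⁻¹·m⁻¹·s².
  W = J/s (power = energy per time),
      = kg·m²·s⁻³.
  So W⁻¹ = kg⁻¹·m⁻²·s³.
  Sv = J/kg (equivalent dose = energy per mass),
      = m²·s⁻².
  V = W/A (potential = power per current),
      = kg·m²·s⁻³·A⁻¹.
  So V⁻¹ = kg⁻¹·m⁻²·s³·A.
  Combining: N⁻¹·W⁻¹·Sv·V⁻¹·A² = (kg⁻¹·m⁻¹·s²) · (kg⁻¹·m⁻²·s³) · (m²·s⁻²) · (kg⁻¹·m⁻²·s³·A) · A² = kg⁻³·m⁻³·s⁶·A³.
Left is kg⁻²·m⁻¹·s³·A; right is kg⁻³·m⁻³·s⁶·A³ — different.

No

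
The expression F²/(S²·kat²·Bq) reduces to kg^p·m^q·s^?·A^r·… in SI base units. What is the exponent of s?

5

S = kg⁻¹·m⁻²·s³·A².
So S⁻² = kg²·m⁴·s⁻⁶·A⁻⁴.
kat = s⁻¹·mol.
So kat⁻² = s²·mol⁻².
Bq = s⁻¹.
So Bq⁻¹ = s.
F = kg⁻¹·m⁻²·s⁴·A².
So F² = kg⁻²·m⁻⁴·s⁸·A⁴.
Combining: S⁻²·kat⁻²·Bq⁻¹·F² = (kg²·m⁴·s⁻⁶·A⁻⁴) · (s²·mol⁻²) · s · (kg⁻²·m⁻⁴·s⁸·A⁴) = s⁵·mol⁻².
The exponent of s is 5.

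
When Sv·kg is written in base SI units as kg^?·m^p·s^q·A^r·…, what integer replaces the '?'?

1

Sv = J/kg (equivalent dose = energy per mass),
    = m²·s⁻².
Combining: Sv·kg = (m²·s⁻²) · kg = kg·m²·s⁻².
The exponent of kg is 1.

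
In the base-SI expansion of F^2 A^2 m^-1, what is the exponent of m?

F = kg⁻¹·m⁻²·s⁴·A².
So F² = kg⁻²·m⁻⁴·s⁸·A⁴.
Combining: F²·A²·m⁻¹ = (kg⁻²·m⁻⁴·s⁸·A⁴) · A² · m⁻¹ = kg⁻²·m⁻⁵·s⁸·A⁶.
The exponent of m is -5.

-5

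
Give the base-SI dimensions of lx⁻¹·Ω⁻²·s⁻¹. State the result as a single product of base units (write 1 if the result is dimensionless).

lx = lm/m² (illuminance = luminous flux per area),
    = m⁻²·cd.
So lx⁻¹ = m²·cd⁻¹.
Ω = V/A (resistance = voltage per current),
    = kg·m²·s⁻³·A⁻².
So Ω⁻² = kg⁻²·m⁻⁴·s⁶·A⁴.
Combining: lx⁻¹·Ω⁻²·s⁻¹ = (m²·cd⁻¹) · (kg⁻²·m⁻⁴·s⁶·A⁴) · s⁻¹ = kg⁻²·m⁻²·s⁵·A⁴·cd⁻¹.

kg⁻²·m⁻²·s⁵·A⁴·cd⁻¹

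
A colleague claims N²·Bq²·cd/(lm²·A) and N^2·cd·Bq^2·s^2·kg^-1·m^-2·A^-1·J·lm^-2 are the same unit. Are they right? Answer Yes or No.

Left side:
  N = kg·m/s² = kg·m·s⁻² (force = mass × acceleration).
  So N² = kg²·m²·s⁻⁴.
  Bq = 1/s = s⁻¹ (activity is decays per second).
  So Bq² = s⁻².
  lm = cd·sr = cd (luminous flux; sr is dimensionless).
  So lm⁻² = cd⁻².
  Combining: N²·Bq²·lm⁻²·A⁻¹·cd = (kg²·m²·s⁻⁴) · s⁻² · cd⁻² · A⁻¹ · cd = kg²·m²·s⁻⁶·A⁻¹·cd⁻¹.
Right side:
  N = kg·m/s² = kg·m·s⁻² (force = mass × acceleration).
  So N² = kg²·m²·s⁻⁴.
  Bq = 1/s = s⁻¹ (activity is decays per second).
  So Bq² = s⁻².
  J = N·m (work = force × distance),
      = kg·m²·s⁻².
  lm = cd·sr = cd (luminous flux; sr is dimensionless).
  So lm⁻² = cd⁻².
  Combining: N²·cd·Bq²·s²·kg⁻¹·m⁻²·A⁻¹·J·lm⁻² = (kg²·m²·s⁻⁴) · cd · s⁻² · s² · kg⁻¹ · m⁻² · A⁻¹ · (kg·m²·s⁻²) · cd⁻² = kg²·m²·s⁻⁶·A⁻¹·cd⁻¹.
Both reduce to kg²·m²·s⁻⁶·A⁻¹·cd⁻¹.

Yes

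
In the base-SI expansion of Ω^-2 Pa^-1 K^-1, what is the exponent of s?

Ω = V/A (resistance = voltage per current),
    = kg·m²·s⁻³·A⁻².
So Ω⁻² = kg⁻²·m⁻⁴·s⁶·A⁴.
Pa = N/m² (pressure = force per area),
    = kg·m⁻¹·s⁻².
So Pa⁻¹ = kg⁻¹·m·s².
Combining: Ω⁻²·Pa⁻¹·K⁻¹ = (kg⁻²·m⁻⁴·s⁶·A⁴) · (kg⁻¹·m·s²) · K⁻¹ = kg⁻³·m⁻³·s⁸·A⁴·K⁻¹.
The exponent of s is 8.

8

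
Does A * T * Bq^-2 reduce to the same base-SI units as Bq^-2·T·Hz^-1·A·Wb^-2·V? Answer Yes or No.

Left side:
  T = Wb/m² (flux density = flux per area),
      = kg·s⁻²·A⁻¹.
  Bq = 1/s = s⁻¹ (activity is decays per second).
  So Bq⁻² = s².
  Combining: A·T·Bq⁻² = A · (kg·s⁻²·A⁻¹) · s² = kg.
Right side:
  Bq = s⁻¹.
  So Bq⁻² = s².
  T = kg·s⁻²·A⁻¹.
  Hz = s⁻¹.
  So Hz⁻¹ = s.
  Wb = kg·m²·s⁻²·A⁻¹.
  So Wb⁻² = kg⁻²·m⁻⁴·s⁴·A².
  V = kg·m²·s⁻³·A⁻¹.
  Combining: Bq⁻²·T·Hz⁻¹·A·Wb⁻²·V = s² · (kg·s⁻²·A⁻¹) · s · A · (kg⁻²·m⁻⁴·s⁴·A²) · (kg·m²·s⁻³·A⁻¹) = m⁻²·s²·A.
Left is kg; right is m⁻²·s²·A — different.

No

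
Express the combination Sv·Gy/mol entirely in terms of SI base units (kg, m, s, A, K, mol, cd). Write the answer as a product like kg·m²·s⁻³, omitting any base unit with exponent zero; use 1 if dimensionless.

Sv = J/kg (equivalent dose = energy per mass),
    = m²·s⁻².
Gy = J/kg (absorbed dose = energy per mass),
    = m²·s⁻².
Combining: mol⁻¹·Sv·Gy = mol⁻¹ · (m²·s⁻²) · (m²·s⁻²) = m⁴·s⁻⁴·mol⁻¹.

m⁴·s⁻⁴·mol⁻¹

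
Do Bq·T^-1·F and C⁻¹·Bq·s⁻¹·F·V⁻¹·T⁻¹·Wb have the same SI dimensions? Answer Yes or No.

Left side:
  Bq = 1/s = s⁻¹ (activity is decays per second).
  T = Wb/m² (flux density = flux per area),
      = kg·s⁻²·A⁻¹.
  So T⁻¹ = kg⁻¹·s²·A.
  F = C/V (capacitance = charge per voltage),
      = A·s/(kg·m²·s⁻³·A⁻¹) (substituting C and V),
      = kg⁻¹·m⁻²·s⁴·A².
  Combining: Bq·T⁻¹·F = s⁻¹ · (kg⁻¹·s²·A) · (kg⁻¹·m⁻²·s⁴·A²) = kg⁻²·m⁻²·s⁵·A³.
Right side:
  C = s·A.
  So C⁻¹ = s⁻¹·A⁻¹.
  Bq = s⁻¹.
  F = kg⁻¹·m⁻²·s⁴·A².
  V = kg·m²·s⁻³·A⁻¹.
  So V⁻¹ = kg⁻¹·m⁻²·s³·A.
  T = kg·s⁻²·A⁻¹.
  So T⁻¹ = kg⁻¹·s²·A.
  Wb = kg·m²·s⁻²·A⁻¹.
  Combining: C⁻¹·Bq·s⁻¹·F·V⁻¹·T⁻¹·Wb = (s⁻¹·A⁻¹) · s⁻¹ · s⁻¹ · (kg⁻¹·m⁻²·s⁴·A²) · (kg⁻¹·m⁻²·s³·A) · (kg⁻¹·s²·A) · (kg·m²·s⁻²·A⁻¹) = kg⁻²·m⁻²·s⁴·A².
Left is kg⁻²·m⁻²·s⁵·A³; right is kg⁻²·m⁻²·s⁴·A² — different.

No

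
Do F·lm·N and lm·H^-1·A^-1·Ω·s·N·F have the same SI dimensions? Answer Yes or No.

Left side:
  F = kg⁻¹·m⁻²·s⁴·A².
  lm = cd.
  N = kg·m·s⁻².
  Combining: F·lm·N = (kg⁻¹·m⁻²·s⁴·A²) · cd · (kg·m·s⁻²) = m⁻¹·s²·A²·cd.
Right side:
  lm = cd·sr = cd (luminous flux; sr is dimensionless).
  H = Wb/A (inductance = flux per current),
      = kg·m²·s⁻²·A⁻².
  So H⁻¹ = kg⁻¹·m⁻²·s²·A².
  Ω = V/A (resistance = voltage per current),
      = kg·m²·s⁻³·A⁻².
  N = kg·m/s² = kg·m·s⁻² (force = mass × acceleration).
  F = C/V (capacitance = charge per voltage),
      = A·s/(kg·m²·s⁻³·A⁻¹) (substituting C and V),
      = kg⁻¹·m⁻²·s⁴·A².
  Combining: lm·H⁻¹·A⁻¹·Ω·s·N·F = cd · (kg⁻¹·m⁻²·s²·A²) · A⁻¹ · (kg·m²·s⁻³·A⁻²) · s · (kg·m·s⁻²) · (kg⁻¹·m⁻²·s⁴·A²) = m⁻¹·s²·A·cd.
Left is m⁻¹·s²·A²·cd; right is m⁻¹·s²·A·cd — different.

No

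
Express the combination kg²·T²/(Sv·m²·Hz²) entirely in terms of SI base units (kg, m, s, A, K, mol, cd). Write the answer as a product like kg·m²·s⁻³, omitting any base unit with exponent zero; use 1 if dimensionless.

kg⁴·m⁻⁴·A⁻²

T = Wb/m² (flux density = flux per area),
    = kg·s⁻²·A⁻¹.
So T² = kg²·s⁻⁴·A⁻².
Sv = J/kg (equivalent dose = energy per mass),
    = m²·s⁻².
So Sv⁻¹ = m⁻²·s².
Hz = 1/s = s⁻¹ (frequency is cycles per second).
So Hz⁻² = s².
Combining: kg²·T²·Sv⁻¹·m⁻²·Hz⁻² = kg² · (kg²·s⁻⁴·A⁻²) · (m⁻²·s²) · m⁻² · s² = kg⁴·m⁻⁴·A⁻².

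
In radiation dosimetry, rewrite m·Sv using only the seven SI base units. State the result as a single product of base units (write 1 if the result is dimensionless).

Sv = J/kg (equivalent dose = energy per mass),
    = m²·s⁻².
Combining: m·Sv = m · (m²·s⁻²) = m³·s⁻².

m³·s⁻²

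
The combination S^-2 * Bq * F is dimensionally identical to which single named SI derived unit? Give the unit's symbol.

Ω

S = kg⁻¹·m⁻²·s³·A².
So S⁻² = kg²·m⁴·s⁻⁶·A⁻⁴.
Bq = s⁻¹.
F = kg⁻¹·m⁻²·s⁴·A².
Combining: S⁻²·Bq·F = (kg²·m⁴·s⁻⁶·A⁻⁴) · s⁻¹ · (kg⁻¹·m⁻²·s⁴·A²) = kg·m²·s⁻³·A⁻².
kg·m²·s⁻³·A⁻² is the base-SI form of the ohm.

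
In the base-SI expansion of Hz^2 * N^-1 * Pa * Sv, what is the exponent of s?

Hz = s⁻¹.
So Hz² = s⁻².
N = kg·m·s⁻².
So N⁻¹ = kg⁻¹·m⁻¹·s².
Pa = kg·m⁻¹·s⁻².
Sv = m²·s⁻².
Combining: Hz²·N⁻¹·Pa·Sv = s⁻² · (kg⁻¹·m⁻¹·s²) · (kg·m⁻¹·s⁻²) · (m²·s⁻²) = s⁻⁴.
The exponent of s is -4.

-4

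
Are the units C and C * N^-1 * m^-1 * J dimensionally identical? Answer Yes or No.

Yes

Left side:
  C = A·s = s·A (charge = current × time).
Right side:
  C = A·s = s·A (charge = current × time).
  N = kg·m/s² = kg·m·s⁻² (force = mass × acceleration).
  So N⁻¹ = kg⁻¹·m⁻¹·s².
  J = N·m (work = force × distance),
      = kg·m²·s⁻².
  Combining: C·N⁻¹·m⁻¹·J = (s·A) · (kg⁻¹·m⁻¹·s²) · m⁻¹ · (kg·m²·s⁻²) = s·A.
Both reduce to s·A.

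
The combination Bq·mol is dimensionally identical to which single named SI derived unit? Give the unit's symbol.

Bq = s⁻¹.
Combining: Bq·mol = s⁻¹ · mol = s⁻¹·mol.
s⁻¹·mol is the base-SI form of the katal.

kat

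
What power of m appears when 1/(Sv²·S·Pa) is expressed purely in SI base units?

Sv = J/kg (equivalent dose = energy per mass),
    = m²·s⁻².
So Sv⁻² = m⁻⁴·s⁴.
S = 1/Ω (conductance is reciprocal resistance),
    = kg⁻¹·m⁻²·s³·A².
So S⁻¹ = kg·m²·s⁻³·A⁻².
Pa = N/m² (pressure = force per area),
    = kg·m⁻¹·s⁻².
So Pa⁻¹ = kg⁻¹·m·s².
Combining: Sv⁻²·S⁻¹·Pa⁻¹ = (m⁻⁴·s⁴) · (kg·m²·s⁻³·A⁻²) · (kg⁻¹·m·s²) = m⁻¹·s³·A⁻².
The exponent of m is -1.

-1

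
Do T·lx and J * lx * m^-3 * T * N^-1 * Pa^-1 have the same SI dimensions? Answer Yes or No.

No

Left side:
  T = kg·s⁻²·A⁻¹.
  lx = m⁻²·cd.
  Combining: T·lx = (kg·s⁻²·A⁻¹) · (m⁻²·cd) = kg·m⁻²·s⁻²·A⁻¹·cd.
Right side:
  J = N·m (work = force × distance),
      = kg·m²·s⁻².
  lx = lm/m² (illuminance = luminous flux per area),
      = m⁻²·cd.
  T = Wb/m² (flux density = flux per area),
      = kg·s⁻²·A⁻¹.
  N = kg·m/s² = kg·m·s⁻² (force = mass × acceleration).
  So N⁻¹ = kg⁻¹·m⁻¹·s².
  Pa = N/m² (pressure = force per area),
      = kg·m⁻¹·s⁻².
  So Pa⁻¹ = kg⁻¹·m·s².
  Combining: J·lx·m⁻³·T·N⁻¹·Pa⁻¹ = (kg·m²·s⁻²) · (m⁻²·cd) · m⁻³ · (kg·s⁻²·A⁻¹) · (kg⁻¹·m⁻¹·s²) · (kg⁻¹·m·s²) = m⁻³·A⁻¹·cd.
Left is kg·m⁻²·s⁻²·A⁻¹·cd; right is m⁻³·A⁻¹·cd — different.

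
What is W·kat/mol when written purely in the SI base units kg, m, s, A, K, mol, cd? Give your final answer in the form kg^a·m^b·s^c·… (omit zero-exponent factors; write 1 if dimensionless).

W = kg·m²·s⁻³.
kat = s⁻¹·mol.
Combining: W·mol⁻¹·kat = (kg·m²·s⁻³) · mol⁻¹ · (s⁻¹·mol) = kg·m²·s⁻⁴.

kg·m²·s⁻⁴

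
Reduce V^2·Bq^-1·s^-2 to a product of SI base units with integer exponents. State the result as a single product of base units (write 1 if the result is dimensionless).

kg²·m⁴·s⁻⁷·A⁻²

V = kg·m²·s⁻³·A⁻¹.
So V² = kg²·m⁴·s⁻⁶·A⁻².
Bq = s⁻¹.
So Bq⁻¹ = s.
Combining: V²·Bq⁻¹·s⁻² = (kg²·m⁴·s⁻⁶·A⁻²) · s · s⁻² = kg²·m⁴·s⁻⁷·A⁻².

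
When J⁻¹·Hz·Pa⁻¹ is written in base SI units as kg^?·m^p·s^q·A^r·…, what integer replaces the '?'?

-2

J = kg·m²·s⁻².
So J⁻¹ = kg⁻¹·m⁻²·s².
Hz = s⁻¹.
Pa = kg·m⁻¹·s⁻².
So Pa⁻¹ = kg⁻¹·m·s².
Combining: J⁻¹·Hz·Pa⁻¹ = (kg⁻¹·m⁻²·s²) · s⁻¹ · (kg⁻¹·m·s²) = kg⁻²·m⁻¹·s³.
The exponent of kg is -2.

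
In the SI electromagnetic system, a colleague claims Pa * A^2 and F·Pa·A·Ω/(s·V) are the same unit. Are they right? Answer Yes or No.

No

Left side:
  Pa = kg·m⁻¹·s⁻².
  Combining: Pa·A² = (kg·m⁻¹·s⁻²) · A² = kg·m⁻¹·s⁻²·A².
Right side:
  F = kg⁻¹·m⁻²·s⁴·A².
  Pa = kg·m⁻¹·s⁻².
  V = kg·m²·s⁻³·A⁻¹.
  So V⁻¹ = kg⁻¹·m⁻²·s³·A.
  Ω = kg·m²·s⁻³·A⁻².
  Combining: s⁻¹·F·Pa·V⁻¹·A·Ω = s⁻¹ · (kg⁻¹·m⁻²·s⁴·A²) · (kg·m⁻¹·s⁻²) · (kg⁻¹·m⁻²·s³·A) · A · (kg·m²·s⁻³·A⁻²) = m⁻³·s·A².
Left is kg·m⁻¹·s⁻²·A²; right is m⁻³·s·A² — different.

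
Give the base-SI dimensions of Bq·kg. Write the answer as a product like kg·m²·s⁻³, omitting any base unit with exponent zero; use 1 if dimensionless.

Bq = 1/s = s⁻¹ (activity is decays per second).
Combining: Bq·kg = s⁻¹ · kg = kg·s⁻¹.

kg·s⁻¹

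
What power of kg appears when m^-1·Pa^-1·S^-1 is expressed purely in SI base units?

0

Pa = kg·m⁻¹·s⁻².
So Pa⁻¹ = kg⁻¹·m·s².
S = kg⁻¹·m⁻²·s³·A².
So S⁻¹ = kg·m²·s⁻³·A⁻².
Combining: m⁻¹·Pa⁻¹·S⁻¹ = m⁻¹ · (kg⁻¹·m·s²) · (kg·m²·s⁻³·A⁻²) = m²·s⁻¹·A⁻².
The exponent of kg is 0.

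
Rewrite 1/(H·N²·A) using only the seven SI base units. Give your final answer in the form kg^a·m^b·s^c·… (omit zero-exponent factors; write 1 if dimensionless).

H = Wb/A (inductance = flux per current),
    = kg·m²·s⁻²·A⁻².
So H⁻¹ = kg⁻¹·m⁻²·s²·A².
N = kg·m/s² = kg·m·s⁻² (force = mass × acceleration).
So N⁻² = kg⁻²·m⁻²·s⁴.
Combining: H⁻¹·N⁻²·A⁻¹ = (kg⁻¹·m⁻²·s²·A²) · (kg⁻²·m⁻²·s⁴) · A⁻¹ = kg⁻³·m⁻⁴·s⁶·A.

kg⁻³·m⁻⁴·s⁶·A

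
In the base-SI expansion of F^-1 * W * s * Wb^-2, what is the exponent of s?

F = kg⁻¹·m⁻²·s⁴·A².
So F⁻¹ = kg·m²·s⁻⁴·A⁻².
W = kg·m²·s⁻³.
Wb = kg·m²·s⁻²·A⁻¹.
So Wb⁻² = kg⁻²·m⁻⁴·s⁴·A².
Combining: F⁻¹·W·s·Wb⁻² = (kg·m²·s⁻⁴·A⁻²) · (kg·m²·s⁻³) · s · (kg⁻²·m⁻⁴·s⁴·A²) = s⁻².
The exponent of s is -2.

-2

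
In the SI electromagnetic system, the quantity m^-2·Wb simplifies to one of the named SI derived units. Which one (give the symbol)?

T

Wb = V·s (flux: a volt is a weber per second),
    = kg·m²·s⁻²·A⁻¹.
Combining: m⁻²·Wb = m⁻² · (kg·m²·s⁻²·A⁻¹) = kg·s⁻²·A⁻¹.
kg·s⁻²·A⁻¹ is the base-SI form of the tesla.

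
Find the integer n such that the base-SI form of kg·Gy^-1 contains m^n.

-2

Gy = J/kg (absorbed dose = energy per mass),
    = m²·s⁻².
So Gy⁻¹ = m⁻²·s².
Combining: kg·Gy⁻¹ = kg · (m⁻²·s²) = kg·m⁻²·s².
The exponent of m is -2.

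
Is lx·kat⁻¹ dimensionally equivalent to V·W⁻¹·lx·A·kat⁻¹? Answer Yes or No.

Yes

Left side:
  lx = m⁻²·cd.
  kat = s⁻¹·mol.
  So kat⁻¹ = s·mol⁻¹.
  Combining: lx·kat⁻¹ = (m⁻²·cd) · (s·mol⁻¹) = m⁻²·s·mol⁻¹·cd.
Right side:
  V = kg·m²·s⁻³·A⁻¹.
  W = kg·m²·s⁻³.
  So W⁻¹ = kg⁻¹·m⁻²·s³.
  lx = m⁻²·cd.
  kat = s⁻¹·mol.
  So kat⁻¹ = s·mol⁻¹.
  Combining: V·W⁻¹·lx·A·kat⁻¹ = (kg·m²·s⁻³·A⁻¹) · (kg⁻¹·m⁻²·s³) · (m⁻²·cd) · A · (s·mol⁻¹) = m⁻²·s·mol⁻¹·cd.
Both reduce to m⁻²·s·mol⁻¹·cd.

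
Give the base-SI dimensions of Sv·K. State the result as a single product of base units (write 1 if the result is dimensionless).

Sv = J/kg (equivalent dose = energy per mass),
    = m²·s⁻².
Combining: Sv·K = (m²·s⁻²) · K = m²·s⁻²·K.

m²·s⁻²·K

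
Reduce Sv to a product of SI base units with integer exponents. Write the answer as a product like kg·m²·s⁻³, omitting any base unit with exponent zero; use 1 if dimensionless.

m²·s⁻²

Sv = m²·s⁻².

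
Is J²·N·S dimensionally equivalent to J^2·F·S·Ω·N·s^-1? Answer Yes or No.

Left side:
  J = N·m (work = force × distance),
      = kg·m²·s⁻².
  So J² = kg²·m⁴·s⁻⁴.
  N = kg·m/s² = kg·m·s⁻² (force = mass × acceleration).
  S = 1/Ω (conductance is reciprocal resistance),
      = kg⁻¹·m⁻²·s³·A².
  Combining: J²·N·S = (kg²·m⁴·s⁻⁴) · (kg·m·s⁻²) · (kg⁻¹·m⁻²·s³·A²) = kg²·m³·s⁻³·A².
Right side:
  J = kg·m²·s⁻².
  So J² = kg²·m⁴·s⁻⁴.
  F = kg⁻¹·m⁻²·s⁴·A².
  S = kg⁻¹·m⁻²·s³·A².
  Ω = kg·m²·s⁻³·A⁻².
  N = kg·m·s⁻².
  Combining: J²·F·S·Ω·N·s⁻¹ = (kg²·m⁴·s⁻⁴) · (kg⁻¹·m⁻²·s⁴·A²) · (kg⁻¹·m⁻²·s³·A²) · (kg·m²·s⁻³·A⁻²) · (kg·m·s⁻²) · s⁻¹ = kg²·m³·s⁻³·A².
Both reduce to kg²·m³·s⁻³·A².

Yes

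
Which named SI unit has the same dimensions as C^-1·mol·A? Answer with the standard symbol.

kat

C = A·s = s·A (charge = current × time).
So C⁻¹ = s⁻¹·A⁻¹.
Combining: C⁻¹·mol·A = (s⁻¹·A⁻¹) · mol · A = s⁻¹·mol.
s⁻¹·mol is the base-SI form of the katal.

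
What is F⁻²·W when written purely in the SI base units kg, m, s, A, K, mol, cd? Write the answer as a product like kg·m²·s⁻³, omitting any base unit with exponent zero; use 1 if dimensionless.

kg³·m⁶·s⁻¹¹·A⁻⁴

F = kg⁻¹·m⁻²·s⁴·A².
So F⁻² = kg²·m⁴·s⁻⁸·A⁻⁴.
W = kg·m²·s⁻³.
Combining: F⁻²·W = (kg²·m⁴·s⁻⁸·A⁻⁴) · (kg·m²·s⁻³) = kg³·m⁶·s⁻¹¹·A⁻⁴.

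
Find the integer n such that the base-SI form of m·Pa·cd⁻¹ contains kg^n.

1

Pa = N/m² (pressure = force per area),
    = kg·m⁻¹·s⁻².
Combining: m·Pa·cd⁻¹ = m · (kg·m⁻¹·s⁻²) · cd⁻¹ = kg·s⁻²·cd⁻¹.
The exponent of kg is 1.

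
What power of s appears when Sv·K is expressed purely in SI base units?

-2

Sv = m²·s⁻².
Combining: Sv·K = (m²·s⁻²) · K = m²·s⁻²·K.
The exponent of s is -2.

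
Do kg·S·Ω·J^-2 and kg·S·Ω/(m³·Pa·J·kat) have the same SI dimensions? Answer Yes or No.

Left side:
  S = 1/Ω (conductance is reciprocal resistance),
      = kg⁻¹·m⁻²·s³·A².
  Ω = V/A (resistance = voltage per current),
      = kg·m²·s⁻³·A⁻².
  J = N·m (work = force × distance),
      = kg·m²·s⁻².
  So J⁻² = kg⁻²·m⁻⁴·s⁴.
  Combining: kg·S·Ω·J⁻² = kg · (kg⁻¹·m⁻²·s³·A²) · (kg·m²·s⁻³·A⁻²) · (kg⁻²·m⁻⁴·s⁴) = kg⁻¹·m⁻⁴·s⁴.
Right side:
  Pa = N/m² (pressure = force per area),
      = kg·m⁻¹·s⁻².
  So Pa⁻¹ = kg⁻¹·m·s².
  J = N·m (work = force × distance),
      = kg·m²·s⁻².
  So J⁻¹ = kg⁻¹·m⁻²·s².
  S = 1/Ω (conductance is reciprocal resistance),
      = kg⁻¹·m⁻²·s³·A².
  kat = mol/s = s⁻¹·mol (catalytic activity).
  So kat⁻¹ = s·mol⁻¹.
  Ω = V/A (resistance = voltage per current),
      = kg·m²·s⁻³·A⁻².
  Combining: m⁻³·Pa⁻¹·kg·J⁻¹·S·kat⁻¹·Ω = m⁻³ · (kg⁻¹·m·s²) · kg · (kg⁻¹·m⁻²·s²) · (kg⁻¹·m⁻²·s³·A²) · (s·mol⁻¹) · (kg·m²·s⁻³·A⁻²) = kg⁻¹·m⁻⁴·s⁵·mol⁻¹.
Left is kg⁻¹·m⁻⁴·s⁴; right is kg⁻¹·m⁻⁴·s⁵·mol⁻¹ — different.

No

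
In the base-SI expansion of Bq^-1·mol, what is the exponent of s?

Bq = 1/s = s⁻¹ (activity is decays per second).
So Bq⁻¹ = s.
Combining: Bq⁻¹·mol = s · mol = s·mol.
The exponent of s is 1.

1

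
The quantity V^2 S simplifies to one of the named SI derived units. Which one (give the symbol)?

W

V = W/A (potential = power per current),
    = kg·m²·s⁻³·A⁻¹.
So V² = kg²·m⁴·s⁻⁶·A⁻².
S = 1/Ω (conductance is reciprocal resistance),
    = kg⁻¹·m⁻²·s³·A².
Combining: V²·S = (kg²·m⁴·s⁻⁶·A⁻²) · (kg⁻¹·m⁻²·s³·A²) = kg·m²·s⁻³.
kg·m²·s⁻³ is the base-SI form of the watt.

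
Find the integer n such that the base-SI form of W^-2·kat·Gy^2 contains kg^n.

W = kg·m²·s⁻³.
So W⁻² = kg⁻²·m⁻⁴·s⁶.
kat = s⁻¹·mol.
Gy = m²·s⁻².
So Gy² = m⁴·s⁻⁴.
Combining: W⁻²·kat·Gy² = (kg⁻²·m⁻⁴·s⁶) · (s⁻¹·mol) · (m⁴·s⁻⁴) = kg⁻²·s·mol.
The exponent of kg is -2.

-2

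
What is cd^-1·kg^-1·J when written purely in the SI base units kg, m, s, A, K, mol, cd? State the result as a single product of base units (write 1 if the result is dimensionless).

J = kg·m²·s⁻².
Combining: cd⁻¹·kg⁻¹·J = cd⁻¹ · kg⁻¹ · (kg·m²·s⁻²) = m²·s⁻²·cd⁻¹.

m²·s⁻²·cd⁻¹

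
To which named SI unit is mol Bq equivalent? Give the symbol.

Bq = s⁻¹.
Combining: mol·Bq = mol · s⁻¹ = s⁻¹·mol.
s⁻¹·mol is the base-SI form of the katal.

kat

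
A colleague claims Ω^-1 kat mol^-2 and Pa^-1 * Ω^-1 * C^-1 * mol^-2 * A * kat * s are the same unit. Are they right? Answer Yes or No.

Left side:
  Ω = kg·m²·s⁻³·A⁻².
  So Ω⁻¹ = kg⁻¹·m⁻²·s³·A².
  kat = s⁻¹·mol.
  Combining: Ω⁻¹·kat·mol⁻² = (kg⁻¹·m⁻²·s³·A²) · (s⁻¹·mol) · mol⁻² = kg⁻¹·m⁻²·s²·A²·mol⁻¹.
Right side:
  Pa = N/m² (pressure = force per area),
      = kg·m⁻¹·s⁻².
  So Pa⁻¹ = kg⁻¹·m·s².
  Ω = V/A (resistance = voltage per current),
      = kg·m²·s⁻³·A⁻².
  So Ω⁻¹ = kg⁻¹·m⁻²·s³·A².
  C = A·s = s·A (charge = current × time).
  So C⁻¹ = s⁻¹·A⁻¹.
  kat = mol/s = s⁻¹·mol (catalytic activity).
  Combining: Pa⁻¹·Ω⁻¹·C⁻¹·mol⁻²·A·kat·s = (kg⁻¹·m·s²) · (kg⁻¹·m⁻²·s³·A²) · (s⁻¹·A⁻¹) · mol⁻² · A · (s⁻¹·mol) · s = kg⁻²·m⁻¹·s⁴·A²·mol⁻¹.
Left is kg⁻¹·m⁻²·s²·A²·mol⁻¹; right is kg⁻²·m⁻¹·s⁴·A²·mol⁻¹ — different.

No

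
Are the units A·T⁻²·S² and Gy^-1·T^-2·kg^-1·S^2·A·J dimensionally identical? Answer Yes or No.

Left side:
  T = kg·s⁻²·A⁻¹.
  So T⁻² = kg⁻²·s⁴·A².
  S = kg⁻¹·m⁻²·s³·A².
  So S² = kg⁻²·m⁻⁴·s⁶·A⁴.
  Combining: A·T⁻²·S² = A · (kg⁻²·s⁴·A²) · (kg⁻²·m⁻⁴·s⁶·A⁴) = kg⁻⁴·m⁻⁴·s¹⁰·A⁷.
Right side:
  Gy = m²·s⁻².
  So Gy⁻¹ = m⁻²·s².
  T = kg·s⁻²·A⁻¹.
  So T⁻² = kg⁻²·s⁴·A².
  S = kg⁻¹·m⁻²·s³·A².
  So S² = kg⁻²·m⁻⁴·s⁶·A⁴.
  J = kg·m²·s⁻².
  Combining: Gy⁻¹·T⁻²·kg⁻¹·S²·A·J = (m⁻²·s²) · (kg⁻²·s⁴·A²) · kg⁻¹ · (kg⁻²·m⁻⁴·s⁶·A⁴) · A · (kg·m²·s⁻²) = kg⁻⁴·m⁻⁴·s¹⁰·A⁷.
Both reduce to kg⁻⁴·m⁻⁴·s¹⁰·A⁷.

Yes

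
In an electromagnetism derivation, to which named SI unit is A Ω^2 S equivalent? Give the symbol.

V

Ω = kg·m²·s⁻³·A⁻².
So Ω² = kg²·m⁴·s⁻⁶·A⁻⁴.
S = kg⁻¹·m⁻²·s³·A².
Combining: A·Ω²·S = A · (kg²·m⁴·s⁻⁶·A⁻⁴) · (kg⁻¹·m⁻²·s³·A²) = kg·m²·s⁻³·A⁻¹.
kg·m²·s⁻³·A⁻¹ is the base-SI form of the volt.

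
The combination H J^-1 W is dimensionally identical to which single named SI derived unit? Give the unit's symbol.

Ω

H = Wb/A (inductance = flux per current),
    = kg·m²·s⁻²·A⁻².
J = N·m (work = force × distance),
    = kg·m²·s⁻².
So J⁻¹ = kg⁻¹·m⁻²·s².
W = J/s (power = energy per time),
    = kg·m²·s⁻³.
Combining: H·J⁻¹·W = (kg·m²·s⁻²·A⁻²) · (kg⁻¹·m⁻²·s²) · (kg·m²·s⁻³) = kg·m²·s⁻³·A⁻².
kg·m²·s⁻³·A⁻² is the base-SI form of the ohm.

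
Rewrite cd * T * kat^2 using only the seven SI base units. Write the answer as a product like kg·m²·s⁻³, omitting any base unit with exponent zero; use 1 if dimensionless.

T = Wb/m² (flux density = flux per area),
    = kg·s⁻²·A⁻¹.
kat = mol/s = s⁻¹·mol (catalytic activity).
So kat² = s⁻²·mol².
Combining: cd·T·kat² = cd · (kg·s⁻²·A⁻¹) · (s⁻²·mol²) = kg·s⁻⁴·A⁻¹·mol²·cd.

kg·s⁻⁴·A⁻¹·mol²·cd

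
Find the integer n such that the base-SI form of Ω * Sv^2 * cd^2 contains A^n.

-2

Ω = V/A (resistance = voltage per current),
    = kg·m²·s⁻³·A⁻².
Sv = J/kg (equivalent dose = energy per mass),
    = m²·s⁻².
So Sv² = m⁴·s⁻⁴.
Combining: Ω·Sv²·cd² = (kg·m²·s⁻³·A⁻²) · (m⁴·s⁻⁴) · cd² = kg·m⁶·s⁻⁷·A⁻²·cd².
The exponent of A is -2.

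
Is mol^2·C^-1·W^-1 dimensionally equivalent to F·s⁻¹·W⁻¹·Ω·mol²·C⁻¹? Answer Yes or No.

Left side:
  C = A·s = s·A (charge = current × time).
  So C⁻¹ = s⁻¹·A⁻¹.
  W = J/s (power = energy per time),
      = kg·m²·s⁻³.
  So W⁻¹ = kg⁻¹·m⁻²·s³.
  Combining: mol²·C⁻¹·W⁻¹ = mol² · (s⁻¹·A⁻¹) · (kg⁻¹·m⁻²·s³) = kg⁻¹·m⁻²·s²·A⁻¹·mol².
Right side:
  F = kg⁻¹·m⁻²·s⁴·A².
  W = kg·m²·s⁻³.
  So W⁻¹ = kg⁻¹·m⁻²·s³.
  Ω = kg·m²·s⁻³·A⁻².
  C = s·A.
  So C⁻¹ = s⁻¹·A⁻¹.
  Combining: F·s⁻¹·W⁻¹·Ω·mol²·C⁻¹ = (kg⁻¹·m⁻²·s⁴·A²) · s⁻¹ · (kg⁻¹·m⁻²·s³) · (kg·m²·s⁻³·A⁻²) · mol² · (s⁻¹·A⁻¹) = kg⁻¹·m⁻²·s²·A⁻¹·mol².
Both reduce to kg⁻¹·m⁻²·s²·A⁻¹·mol².

Yes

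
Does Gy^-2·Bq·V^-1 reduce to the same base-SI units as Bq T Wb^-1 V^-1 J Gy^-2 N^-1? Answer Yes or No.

No

Left side:
  Gy = m²·s⁻².
  So Gy⁻² = m⁻⁴·s⁴.
  Bq = s⁻¹.
  V = kg·m²·s⁻³·A⁻¹.
  So V⁻¹ = kg⁻¹·m⁻²·s³·A.
  Combining: Gy⁻²·Bq·V⁻¹ = (m⁻⁴·s⁴) · s⁻¹ · (kg⁻¹·m⁻²·s³·A) = kg⁻¹·m⁻⁶·s⁶·A.
Right side:
  Bq = 1/s = s⁻¹ (activity is decays per second).
  T = Wb/m² (flux density = flux per area),
      = kg·s⁻²·A⁻¹.
  Wb = V·s (flux: a volt is a weber per second),
      = kg·m²·s⁻²·A⁻¹.
  So Wb⁻¹ = kg⁻¹·m⁻²·s²·A.
  V = W/A (potential = power per current),
      = kg·m²·s⁻³·A⁻¹.
  So V⁻¹ = kg⁻¹·m⁻²·s³·A.
  J = N·m (work = force × distance),
      = kg·m²·s⁻².
  Gy = J/kg (absorbed dose = energy per mass),
      = m²·s⁻².
  So Gy⁻² = m⁻⁴·s⁴.
  N = kg·m/s² = kg·m·s⁻² (force = mass × acceleration).
  So N⁻¹ = kg⁻¹·m⁻¹·s².
  Combining: Bq·T·Wb⁻¹·V⁻¹·J·Gy⁻²·N⁻¹ = s⁻¹ · (kg·s⁻²·A⁻¹) · (kg⁻¹·m⁻²·s²·A) · (kg⁻¹·m⁻²·s³·A) · (kg·m²·s⁻²) · (m⁻⁴·s⁴) · (kg⁻¹·m⁻¹·s²) = kg⁻¹·m⁻⁷·s⁶·A.
Left is kg⁻¹·m⁻⁶·s⁶·A; right is kg⁻¹·m⁻⁷·s⁶·A — different.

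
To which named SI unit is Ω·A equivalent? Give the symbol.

Ω = kg·m²·s⁻³·A⁻².
Combining: Ω·A = (kg·m²·s⁻³·A⁻²) · A = kg·m²·s⁻³·A⁻¹.
kg·m²·s⁻³·A⁻¹ is the base-SI form of the volt.

V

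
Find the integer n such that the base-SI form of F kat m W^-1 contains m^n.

F = kg⁻¹·m⁻²·s⁴·A².
kat = s⁻¹·mol.
W = kg·m²·s⁻³.
So W⁻¹ = kg⁻¹·m⁻²·s³.
Combining: F·kat·m·W⁻¹ = (kg⁻¹·m⁻²·s⁴·A²) · (s⁻¹·mol) · m · (kg⁻¹·m⁻²·s³) = kg⁻²·m⁻³·s⁶·A²·mol.
The exponent of m is -3.

-3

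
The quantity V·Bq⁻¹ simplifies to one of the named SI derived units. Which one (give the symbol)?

V = W/A (potential = power per current),
    = kg·m²·s⁻³·A⁻¹.
Bq = 1/s = s⁻¹ (activity is decays per second).
So Bq⁻¹ = s.
Combining: V·Bq⁻¹ = (kg·m²·s⁻³·A⁻¹) · s = kg·m²·s⁻²·A⁻¹.
kg·m²·s⁻²·A⁻¹ is the base-SI form of the weber.

Wb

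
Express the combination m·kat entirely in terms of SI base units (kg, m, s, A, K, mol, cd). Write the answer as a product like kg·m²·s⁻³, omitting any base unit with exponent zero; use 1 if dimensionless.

m·s⁻¹·mol

kat = mol/s = s⁻¹·mol (catalytic activity).
Combining: m·kat = m · (s⁻¹·mol) = m·s⁻¹·mol.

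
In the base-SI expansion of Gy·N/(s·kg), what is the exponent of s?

-5

Gy = m²·s⁻².
N = kg·m·s⁻².
Combining: s⁻¹·Gy·kg⁻¹·N = s⁻¹ · (m²·s⁻²) · kg⁻¹ · (kg·m·s⁻²) = m³·s⁻⁵.
The exponent of s is -5.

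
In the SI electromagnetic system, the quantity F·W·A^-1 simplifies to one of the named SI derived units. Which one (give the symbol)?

C

F = kg⁻¹·m⁻²·s⁴·A².
W = kg·m²·s⁻³.
Combining: F·W·A⁻¹ = (kg⁻¹·m⁻²·s⁴·A²) · (kg·m²·s⁻³) · A⁻¹ = s·A.
s·A is the base-SI form of the coulomb.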